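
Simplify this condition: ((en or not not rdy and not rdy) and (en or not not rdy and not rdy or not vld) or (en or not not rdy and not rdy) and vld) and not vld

((en or not not rdy and not rdy) and (en or not not rdy and not rdy or not vld) or (en or not not rdy and not rdy) and vld) and not vld
= (en or not not rdy and not rdy or (en or not not rdy and not rdy) and vld) and not vld   [absorption]
= (en or not not rdy and not rdy) and not vld   [absorption]
= (en or rdy and not rdy) and not vld   [double negation]
= en and not vld   [complement / identity]

en and not vld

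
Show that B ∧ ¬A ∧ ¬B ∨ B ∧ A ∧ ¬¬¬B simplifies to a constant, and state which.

B ∧ ¬A ∧ ¬B ∨ B ∧ A ∧ ¬¬¬B
= B ∧ (¬A ∧ ¬B ∨ A ∧ ¬¬¬B)   (distribution)
= B ∧ (¬A ∧ ¬B ∨ A ∧ ¬B)   (double negation)
= B ∧ ¬B   (distribution)
= False   (complement)

False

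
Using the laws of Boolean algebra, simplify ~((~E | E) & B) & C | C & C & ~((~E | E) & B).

~((~E | E) & B) & C | C & C & ~((~E | E) & B)
= (C | C & C) & ~((~E | E) & B)   [distribution]
= (C | C) & ~((~E | E) & B)   [idempotence]
= C & ~((~E | E) & B)   [idempotence]
= C & ~B   [complement / identity]

C & ~B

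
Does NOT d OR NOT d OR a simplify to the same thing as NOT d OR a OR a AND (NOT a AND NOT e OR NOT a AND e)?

E1: NOT d OR NOT d OR a
    = NOT d OR a   (idempotence)
E2: NOT d OR a OR a AND (NOT a AND NOT e OR NOT a AND e)
    = NOT d OR a OR a AND NOT a   (distribution)
    = NOT d OR a   (complement / identity)
Both reduce to NOT d OR a, so they are equivalent.

Yes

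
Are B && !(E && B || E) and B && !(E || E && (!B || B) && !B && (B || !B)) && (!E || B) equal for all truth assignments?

E1: B && !(E && B || E)
    = B && !E   [absorption]
E2: B && !(E || E && (!B || B) && !B && (B || !B)) && (!E || B)
    = B && !(E || E && (!B || B) && !B) && (!E || B)   [complement / identity]
    = B && !(E || E && !B) && (!E || B)   [complement / identity]
    = B && !E && (!E || B)   [absorption]
    = B && !E   [absorption]
Both reduce to B && !E, so they are equivalent.

Yes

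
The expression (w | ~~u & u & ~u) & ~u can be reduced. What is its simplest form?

(w | ~~u & u & ~u) & ~u
= (w | u & u & ~u) & ~u   — double negation
= (w | u & ~u) & ~u   — idempotence
= w & ~u   — complement / identity

w & ~u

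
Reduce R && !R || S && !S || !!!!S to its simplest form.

R && !R || S && !S || !!!!S
= S && !S || !!!!S   [complement / identity]
= !!!!S   [complement / identity]
= !!S   [double negation]
= S   [double negation]

S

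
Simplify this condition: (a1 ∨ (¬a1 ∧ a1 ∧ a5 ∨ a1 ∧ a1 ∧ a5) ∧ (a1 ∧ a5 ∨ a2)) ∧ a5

a1 ∧ a5

(a1 ∨ (¬a1 ∧ a1 ∧ a5 ∨ a1 ∧ a1 ∧ a5) ∧ (a1 ∧ a5 ∨ a2)) ∧ a5
= (a1 ∨ a1 ∧ a5 ∧ (a1 ∧ a5 ∨ a2)) ∧ a5   — distribution
= (a1 ∨ a1 ∧ a5) ∧ a5   — absorption
= a1 ∧ a5   — absorption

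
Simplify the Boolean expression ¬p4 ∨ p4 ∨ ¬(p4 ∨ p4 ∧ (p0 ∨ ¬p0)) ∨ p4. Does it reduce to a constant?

True

¬p4 ∨ p4 ∨ ¬(p4 ∨ p4 ∧ (p0 ∨ ¬p0)) ∨ p4
= ¬p4 ∨ p4 ∨ ¬(p4 ∨ p4) ∨ p4   (complement / identity)
= ¬p4 ∨ p4 ∨ ¬p4 ∨ p4   (idempotence)
= ¬p4 ∨ p4   (idempotence)
= True   (complement)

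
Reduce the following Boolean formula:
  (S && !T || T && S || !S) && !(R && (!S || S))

(S && !T || T && S || !S) && !(R && (!S || S))
= (S || !S) && !(R && (!S || S))
= !(R && (!S || S))
= !R

!R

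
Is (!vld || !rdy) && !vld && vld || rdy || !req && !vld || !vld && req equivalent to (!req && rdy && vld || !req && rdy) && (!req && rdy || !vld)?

No

E1: (!vld || !rdy) && !vld && vld || rdy || !req && !vld || !vld && req
    = (!vld || !rdy) && !vld && vld || rdy || !vld   (distribution)
    = !vld && vld || rdy || !vld   (absorption)
    = rdy || !vld   (complement / identity)
E2: (!req && rdy && vld || !req && rdy) && (!req && rdy || !vld)
    = !req && rdy && (!req && rdy || !vld)   (absorption)
    = !req && rdy   (absorption)
These differ: at rdy=1, req=1, vld=0, E1 = 1 but E2 = 0.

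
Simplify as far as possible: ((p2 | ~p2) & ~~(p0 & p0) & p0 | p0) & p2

((p2 | ~p2) & ~~(p0 & p0) & p0 | p0) & p2
= ((p2 | ~p2) & p0 & p0 & p0 | p0) & p2   (double negation)
= ((p2 | ~p2) & p0 & p0 | p0) & p2   (idempotence)
= (p0 & p0 | p0) & p2   (complement / identity)
= (p0 | p0) & p2   (idempotence)
= p0 & p2   (idempotence)

p0 & p2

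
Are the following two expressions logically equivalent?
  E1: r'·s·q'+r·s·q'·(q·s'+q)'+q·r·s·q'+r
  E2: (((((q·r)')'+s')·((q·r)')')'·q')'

E1: r'·s·q'+r·s·q'·(q·s'+q)'+q·r·s·q'+r
    = r'·s·q'+r·s·q'·q'+q·r·s·q'+r
    = r'·s·q'+r·s·q'+r
    = s·q'+r
E2: (((((q·r)')'+s')·((q·r)')')'·q')'
    = ((((q·r)')')'·q')'
    = ((q·r)')'+q
    = q·r+q
    = q
These differ: at q=1, r=0, s=1, E1 = 0 but E2 = 1.

No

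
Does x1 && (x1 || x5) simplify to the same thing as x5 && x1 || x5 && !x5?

No

E1: x1 && (x1 || x5)
    = x1
E2: x5 && x1 || x5 && !x5
    = x5 && x1
These differ: at x1=1, x5=0, E1 = 1 but E2 = 0.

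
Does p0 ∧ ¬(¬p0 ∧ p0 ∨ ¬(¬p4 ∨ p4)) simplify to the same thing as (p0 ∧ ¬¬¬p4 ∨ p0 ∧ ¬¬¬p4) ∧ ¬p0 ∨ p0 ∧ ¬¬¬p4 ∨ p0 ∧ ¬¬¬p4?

E1: p0 ∧ ¬(¬p0 ∧ p0 ∨ ¬(¬p4 ∨ p4))
    = p0 ∧ ¬¬(¬p4 ∨ p4)   — complement / identity
    = p0 ∧ (¬p4 ∨ p4)   — double negation
    = p0   — complement / identity
E2: (p0 ∧ ¬¬¬p4 ∨ p0 ∧ ¬¬¬p4) ∧ ¬p0 ∨ p0 ∧ ¬¬¬p4 ∨ p0 ∧ ¬¬¬p4
    = p0 ∧ ¬¬¬p4 ∨ p0 ∧ ¬¬¬p4   — absorption
    = p0 ∧ ¬¬¬p4   — idempotence
    = p0 ∧ ¬p4   — double negation
These differ: at p0=1, p4=1, E1 = 1 but E2 = 0.

No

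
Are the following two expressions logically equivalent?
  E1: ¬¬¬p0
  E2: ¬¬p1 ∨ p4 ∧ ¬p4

No

E1: ¬¬¬p0
    = ¬p0
E2: ¬¬p1 ∨ p4 ∧ ¬p4
    = p1 ∨ p4 ∧ ¬p4
    = p1
These differ: at p0=0, p1=0, p4=0, E1 = 1 but E2 = 0.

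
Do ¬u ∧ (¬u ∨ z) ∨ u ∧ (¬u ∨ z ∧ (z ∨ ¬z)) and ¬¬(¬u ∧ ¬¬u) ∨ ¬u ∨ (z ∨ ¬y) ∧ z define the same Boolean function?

Yes

E1: ¬u ∧ (¬u ∨ z) ∨ u ∧ (¬u ∨ z ∧ (z ∨ ¬z))
    = ¬u ∧ (¬u ∨ z) ∨ u ∧ (¬u ∨ z)   — complement / identity
    = ¬u ∨ z   — distribution
E2: ¬¬(¬u ∧ ¬¬u) ∨ ¬u ∨ (z ∨ ¬y) ∧ z
    = ¬¬(¬u ∧ u) ∨ ¬u ∨ (z ∨ ¬y) ∧ z   — double negation
    = ¬¬(¬u ∧ u) ∨ ¬u ∨ z   — absorption
    = ¬u ∧ u ∨ ¬u ∨ z   — double negation
    = ¬u ∨ z   — complement / identity
Both reduce to ¬u ∨ z, so they are equivalent.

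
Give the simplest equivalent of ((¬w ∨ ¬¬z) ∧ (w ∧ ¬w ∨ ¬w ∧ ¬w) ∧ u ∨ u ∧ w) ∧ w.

u ∧ w

((¬w ∨ ¬¬z) ∧ (w ∧ ¬w ∨ ¬w ∧ ¬w) ∧ u ∨ u ∧ w) ∧ w
= ((¬w ∨ z) ∧ (w ∧ ¬w ∨ ¬w ∧ ¬w) ∧ u ∨ u ∧ w) ∧ w   [double negation]
= ((¬w ∨ z) ∧ ¬w ∧ u ∨ u ∧ w) ∧ w   [distribution]
= (¬w ∧ u ∨ u ∧ w) ∧ w   [absorption]
= u ∧ w   [distribution]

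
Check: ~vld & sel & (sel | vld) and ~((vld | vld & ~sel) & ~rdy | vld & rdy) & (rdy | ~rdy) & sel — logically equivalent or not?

E1: ~vld & sel & (sel | vld)
    = ~vld & sel   [absorption]
E2: ~((vld | vld & ~sel) & ~rdy | vld & rdy) & (rdy | ~rdy) & sel
    = ~((vld | vld & ~sel) & ~rdy | vld & rdy) & sel   [complement / identity]
    = ~(vld & ~rdy | vld & rdy) & sel   [absorption]
    = ~vld & sel   [distribution]
Both reduce to ~vld & sel, so they are equivalent.

Yes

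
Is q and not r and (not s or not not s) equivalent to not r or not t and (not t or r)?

E1: q and not r and (not s or not not s)
    = q and not r and (not s or s)   (double negation)
    = q and not r   (complement / identity)
E2: not r or not t and (not t or r)
    = not r or not t   (absorption)
These differ: at q=0, r=1, s=0, t=0, E1 = 0 but E2 = 1.

No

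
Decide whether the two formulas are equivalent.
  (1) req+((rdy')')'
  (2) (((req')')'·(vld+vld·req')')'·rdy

E1: req+((rdy')')'
    = req+rdy'   — double negation
E2: (((req')')'·(vld+vld·req')')'·rdy
    = (((req')')'·vld')'·rdy   — absorption
    = (req'·vld')'·rdy   — double negation
    = (req+vld)·rdy   — De Morgan
These differ: at rdy=0, req=0, vld=0, E1 = 1 but E2 = 0.

No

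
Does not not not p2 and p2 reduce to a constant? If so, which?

yes, False

not not not p2 and p2
= not p2 and p2
= False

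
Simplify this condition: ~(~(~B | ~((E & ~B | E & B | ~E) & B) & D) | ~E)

~B & E

~(~(~B | ~((E & ~B | E & B | ~E) & B) & D) | ~E)
= ~(~(~B | ~((E | ~E) & B) & D) | ~E)   [distribution]
= ~(~(~B | ~B & D) | ~E)   [complement / identity]
= ~(~~B | ~E)   [absorption]
= ~B & E   [De Morgan]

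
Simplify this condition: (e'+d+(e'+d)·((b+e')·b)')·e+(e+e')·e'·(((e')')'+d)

e'+d

(e'+d+(e'+d)·((b+e')·b)')·e+(e+e')·e'·(((e')')'+d)
= (e'+d+(e'+d)·((b+e')·b)')·e+e'·(((e')')'+d)   — complement / identity
= (e'+d+(e'+d)·((b+e')·b)')·e+e'·(e'+d)   — double negation
= (e'+d+(e'+d)·b')·e+e'·(e'+d)   — absorption
= (e'+d)·e+e'·(e'+d)   — absorption
= e'+d   — distribution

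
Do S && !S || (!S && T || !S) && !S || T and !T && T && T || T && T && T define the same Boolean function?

No

E1: S && !S || (!S && T || !S) && !S || T
    = S && !S || !S && !S || T   — absorption
    = !S || T   — distribution
E2: !T && T && T || T && T && T
    = T && T   — distribution
    = T   — idempotence
These differ: at S=0, T=0, E1 = 1 but E2 = 0.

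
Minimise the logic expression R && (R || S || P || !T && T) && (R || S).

R

R && (R || S || P || !T && T) && (R || S)
= R && (R || S || P) && (R || S)   — complement / identity
= R && (R || S)   — absorption
= R   — absorption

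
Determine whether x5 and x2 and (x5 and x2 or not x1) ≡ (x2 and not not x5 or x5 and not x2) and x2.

E1: x5 and x2 and (x5 and x2 or not x1)
    = x5 and x2   — absorption
E2: (x2 and not not x5 or x5 and not x2) and x2
    = (x2 and x5 or x5 and not x2) and x2   — double negation
    = x5 and x2   — distribution
Both reduce to x5 and x2, so they are equivalent.

Yes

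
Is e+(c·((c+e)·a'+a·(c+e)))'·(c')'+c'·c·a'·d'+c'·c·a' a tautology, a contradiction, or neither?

neither

e+(c·((c+e)·a'+a·(c+e)))'·(c')'+c'·c·a'·d'+c'·c·a'
= e+(c·(c+e))'·(c')'+c'·c·a'·d'+c'·c·a'   [distribution]
= e+(c·(c+e))'·(c')'+c'·c·a'   [absorption]
= e+c'·(c')'+c'·c·a'   [absorption]
= e+c'·c+c'·c·a'   [double negation]
= e+c'·c   [absorption]
= e   [complement / identity]
This depends on e, so it is not a constant.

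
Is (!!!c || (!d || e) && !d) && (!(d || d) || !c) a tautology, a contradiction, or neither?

(!!!c || (!d || e) && !d) && (!(d || d) || !c)
= (!!!c || (!d || e) && !d) && (!d || !c)   [idempotence]
= (!!!c || !d) && (!d || !c)   [absorption]
= (!c || !d) && (!d || !c)   [double negation]
= !d && !d || !c   [distribution]
= !d || !c   [idempotence]
This depends on c, d, so it is not a constant.

neither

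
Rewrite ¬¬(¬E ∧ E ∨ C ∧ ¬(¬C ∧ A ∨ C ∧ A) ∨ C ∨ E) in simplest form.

C ∨ E

¬¬(¬E ∧ E ∨ C ∧ ¬(¬C ∧ A ∨ C ∧ A) ∨ C ∨ E)
= ¬¬(¬E ∧ E ∨ C ∧ ¬A ∨ C ∨ E)
= ¬¬(¬E ∧ E ∨ C ∨ E)
= ¬¬(C ∨ E)
= C ∨ E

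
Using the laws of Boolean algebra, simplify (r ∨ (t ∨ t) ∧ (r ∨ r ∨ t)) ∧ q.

(r ∨ t) ∧ q

(r ∨ (t ∨ t) ∧ (r ∨ r ∨ t)) ∧ q
= (r ∨ t ∧ (r ∨ r) ∨ t) ∧ q
= (r ∨ t ∧ r ∨ t) ∧ q
= (r ∨ t) ∧ q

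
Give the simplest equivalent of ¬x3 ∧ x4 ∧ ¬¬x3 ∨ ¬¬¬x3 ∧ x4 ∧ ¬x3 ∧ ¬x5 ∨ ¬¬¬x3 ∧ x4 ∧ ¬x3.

¬x3 ∧ x4

¬x3 ∧ x4 ∧ ¬¬x3 ∨ ¬¬¬x3 ∧ x4 ∧ ¬x3 ∧ ¬x5 ∨ ¬¬¬x3 ∧ x4 ∧ ¬x3
= ¬x3 ∧ x4 ∧ ¬¬x3 ∨ ¬¬¬x3 ∧ x4 ∧ (¬x3 ∧ ¬x5 ∨ ¬x3)   (distribution)
= ¬x3 ∧ x4 ∧ x3 ∨ ¬¬¬x3 ∧ x4 ∧ (¬x3 ∧ ¬x5 ∨ ¬x3)   (double negation)
= ¬x3 ∧ x4 ∧ x3 ∨ ¬¬¬x3 ∧ x4 ∧ ¬x3   (absorption)
= ¬x3 ∧ x4 ∧ x3 ∨ ¬x3 ∧ x4 ∧ ¬x3   (double negation)
= ¬x3 ∧ x4   (distribution)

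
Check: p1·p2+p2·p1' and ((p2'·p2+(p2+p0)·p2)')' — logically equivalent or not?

Yes

E1: p1·p2+p2·p1'
    = p2
E2: ((p2'·p2+(p2+p0)·p2)')'
    = (((p2+p0)·p2)')'
    = (p2')'
    = p2
Both reduce to p2, so they are equivalent.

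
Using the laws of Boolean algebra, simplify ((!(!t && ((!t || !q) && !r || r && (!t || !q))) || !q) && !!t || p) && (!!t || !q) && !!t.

((!(!t && ((!t || !q) && !r || r && (!t || !q))) || !q) && !!t || p) && (!!t || !q) && !!t
= ((!(!t && (!t || !q)) || !q) && !!t || p) && (!!t || !q) && !!t   [distribution]
= ((!!t || !q) && !!t || p) && (!!t || !q) && !!t   [absorption]
= (!!t || !q) && !!t   [absorption]
= !!t   [absorption]
= t   [double negation]

t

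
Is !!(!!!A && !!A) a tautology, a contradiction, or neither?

!!(!!!A && !!A)
= !(!!A || !A)
= !A && A
= false

contradiction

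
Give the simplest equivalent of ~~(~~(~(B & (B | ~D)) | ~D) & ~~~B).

~~(~~(~(B & (B | ~D)) | ~D) & ~~~B)
= ~(~(~(B & (B | ~D)) | ~D) | ~~B)
= ~(~(~B | ~D) | ~~B)
= (~B | ~D) & ~B
= ~B

~B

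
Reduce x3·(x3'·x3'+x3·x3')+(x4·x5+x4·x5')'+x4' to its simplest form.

x3·(x3'·x3'+x3·x3')+(x4·x5+x4·x5')'+x4'
= x3·(x3'·x3'+x3·x3')+x4'+x4'   [distribution]
= x3·x3'+x4'+x4'   [distribution]
= x4'+x4'   [complement / identity]
= x4'   [idempotence]

x4'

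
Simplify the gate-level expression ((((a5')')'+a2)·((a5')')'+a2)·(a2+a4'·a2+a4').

((((a5')')'+a2)·((a5')')'+a2)·(a2+a4'·a2+a4')
= (((a5')')'+a2)·((a5')')'·(a4'·a2+a4')+a2   [distribution]
= ((a5')')'·(a4'·a2+a4')+a2   [absorption]
= a5'·(a4'·a2+a4')+a2   [double negation]
= a5'·a4'+a2   [absorption]

a5'·a4'+a2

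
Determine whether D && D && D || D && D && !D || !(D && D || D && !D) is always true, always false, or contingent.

always true

D && D && D || D && D && !D || !(D && D || D && !D)
= D && D && D || D && D && !D || !D
= D && D || !D
= D || !D
= true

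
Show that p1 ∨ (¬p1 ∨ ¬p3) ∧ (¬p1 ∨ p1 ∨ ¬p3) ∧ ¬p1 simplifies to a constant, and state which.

True

p1 ∨ (¬p1 ∨ ¬p3) ∧ (¬p1 ∨ p1 ∨ ¬p3) ∧ ¬p1
= p1 ∨ (¬p1 ∧ (¬p1 ∨ p1) ∨ ¬p3) ∧ ¬p1   (distribution)
= p1 ∨ (¬p1 ∨ ¬p3) ∧ ¬p1   (complement / identity)
= p1 ∨ ¬p1   (absorption)
= True   (complement)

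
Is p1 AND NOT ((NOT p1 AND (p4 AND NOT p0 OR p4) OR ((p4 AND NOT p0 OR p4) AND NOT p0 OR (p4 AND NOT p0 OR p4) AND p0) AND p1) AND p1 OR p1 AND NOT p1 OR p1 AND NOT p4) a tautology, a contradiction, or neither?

contradiction

p1 AND NOT ((NOT p1 AND (p4 AND NOT p0 OR p4) OR ((p4 AND NOT p0 OR p4) AND NOT p0 OR (p4 AND NOT p0 OR p4) AND p0) AND p1) AND p1 OR p1 AND NOT p1 OR p1 AND NOT p4)
= p1 AND NOT ((NOT p1 AND (p4 AND NOT p0 OR p4) OR (p4 AND NOT p0 OR p4) AND p1) AND p1 OR p1 AND NOT p1 OR p1 AND NOT p4)
= p1 AND NOT ((NOT p1 AND (p4 AND NOT p0 OR p4) OR (p4 AND NOT p0 OR p4) AND p1) AND p1 OR p1 AND NOT p4)
= p1 AND NOT ((p4 AND NOT p0 OR p4) AND p1 OR p1 AND NOT p4)
= p1 AND NOT (p4 AND p1 OR p1 AND NOT p4)
= p1 AND NOT p1
= FALSE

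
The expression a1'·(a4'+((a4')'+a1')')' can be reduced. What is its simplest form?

a1'·(a4'+((a4')'+a1')')'
= a1'·a4·((a4')'+a1')   — De Morgan
= a1'·a4·(a4+a1')   — double negation
= a1'·a4   — absorption

a1'·a4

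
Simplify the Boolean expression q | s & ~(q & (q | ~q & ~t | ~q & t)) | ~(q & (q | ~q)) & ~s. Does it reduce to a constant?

1

q | s & ~(q & (q | ~q & ~t | ~q & t)) | ~(q & (q | ~q)) & ~s
= q | s & ~(q & (q | ~q)) | ~(q & (q | ~q)) & ~s   (distribution)
= q | ~(q & (q | ~q))   (distribution)
= q | ~q   (complement / identity)
= 1   (complement)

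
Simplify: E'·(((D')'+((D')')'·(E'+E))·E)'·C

E'·(((D')'+((D')')'·(E'+E))·E)'·C
= E'·(((D')'+D'·(E'+E))·E)'·C
= E'·(((D')'+D')·E)'·C
= E'·((D+D')·E)'·C
= E'·E'·C
= E'·C

E'·C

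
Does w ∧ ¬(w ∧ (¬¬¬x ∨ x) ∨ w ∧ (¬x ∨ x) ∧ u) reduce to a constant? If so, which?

w ∧ ¬(w ∧ (¬¬¬x ∨ x) ∨ w ∧ (¬x ∨ x) ∧ u)
= w ∧ ¬(w ∧ (¬x ∨ x) ∨ w ∧ (¬x ∨ x) ∧ u)   [double negation]
= w ∧ ¬(w ∧ (¬x ∨ x))   [absorption]
= w ∧ ¬w   [complement / identity]
= False   [complement]

yes, False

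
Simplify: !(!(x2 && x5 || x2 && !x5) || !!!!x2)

!(!(x2 && x5 || x2 && !x5) || !!!!x2)
= !(!x2 || !!!!x2)
= x2 && !!!x2
= x2 && !x2
= false

false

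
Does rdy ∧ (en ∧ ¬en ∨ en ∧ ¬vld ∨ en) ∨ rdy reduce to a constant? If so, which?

no

rdy ∧ (en ∧ ¬en ∨ en ∧ ¬vld ∨ en) ∨ rdy
= rdy ∧ (en ∧ ¬en ∨ en) ∨ rdy   (absorption)
= rdy ∧ en ∨ rdy   (complement / identity)
= rdy   (absorption)
This depends on rdy, so it is not a constant.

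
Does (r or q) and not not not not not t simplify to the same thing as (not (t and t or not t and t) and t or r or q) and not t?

Yes

E1: (r or q) and not not not not not t
    = (r or q) and not not not t   — double negation
    = (r or q) and not t   — double negation
E2: (not (t and t or not t and t) and t or r or q) and not t
    = (not t and t or r or q) and not t   — distribution
    = (r or q) and not t   — complement / identity
Both reduce to (r or q) and not t, so they are equivalent.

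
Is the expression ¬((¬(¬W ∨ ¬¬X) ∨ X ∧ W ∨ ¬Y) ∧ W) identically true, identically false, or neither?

¬((¬(¬W ∨ ¬¬X) ∨ X ∧ W ∨ ¬Y) ∧ W)
= ¬((W ∧ ¬X ∨ X ∧ W ∨ ¬Y) ∧ W)   (De Morgan)
= ¬((W ∨ ¬Y) ∧ W)   (distribution)
= ¬W   (absorption)
This depends on W, so it is not a constant.

neither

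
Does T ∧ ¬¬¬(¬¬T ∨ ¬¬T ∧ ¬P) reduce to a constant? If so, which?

T ∧ ¬¬¬(¬¬T ∨ ¬¬T ∧ ¬P)
= T ∧ ¬¬¬¬¬T   — absorption
= T ∧ ¬¬¬T   — double negation
= T ∧ ¬T   — double negation
= False   — complement

yes, False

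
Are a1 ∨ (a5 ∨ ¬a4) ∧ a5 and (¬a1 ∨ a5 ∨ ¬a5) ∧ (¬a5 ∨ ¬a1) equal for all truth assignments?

No

E1: a1 ∨ (a5 ∨ ¬a4) ∧ a5
    = a1 ∨ a5   (absorption)
E2: (¬a1 ∨ a5 ∨ ¬a5) ∧ (¬a5 ∨ ¬a1)
    = ¬a1 ∨ (a5 ∨ ¬a5) ∧ ¬a5   (distribution)
    = ¬a1 ∨ ¬a5   (complement / identity)
These differ: at a1=0, a4=1, a5=0, E1 = 0 but E2 = 1.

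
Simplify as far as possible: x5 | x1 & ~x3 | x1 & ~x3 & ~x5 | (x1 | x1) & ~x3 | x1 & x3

x5 | x1 & ~x3 | x1 & ~x3 & ~x5 | (x1 | x1) & ~x3 | x1 & x3
= x5 | x1 & ~x3 | (x1 | x1) & ~x3 | x1 & x3   (absorption)
= x5 | x1 & ~x3 | x1 & ~x3 | x1 & x3   (idempotence)
= x5 | x1 & ~x3 | x1 & x3   (idempotence)
= x5 | x1   (distribution)

x5 | x1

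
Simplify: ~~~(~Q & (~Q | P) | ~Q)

~~~(~Q & (~Q | P) | ~Q)
= ~~~(~Q | ~Q)   [absorption]
= ~~(Q & Q)   [De Morgan]
= Q & Q   [double negation]
= Q   [idempotence]

Q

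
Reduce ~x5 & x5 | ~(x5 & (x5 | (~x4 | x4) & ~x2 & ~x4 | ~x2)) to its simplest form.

~x5 & x5 | ~(x5 & (x5 | (~x4 | x4) & ~x2 & ~x4 | ~x2))
= ~x5 & x5 | ~(x5 & (x5 | ~x2 & ~x4 | ~x2))   (complement / identity)
= ~(x5 & (x5 | ~x2 & ~x4 | ~x2))   (complement / identity)
= ~(x5 & (x5 | ~x2))   (absorption)
= ~x5   (absorption)

~x5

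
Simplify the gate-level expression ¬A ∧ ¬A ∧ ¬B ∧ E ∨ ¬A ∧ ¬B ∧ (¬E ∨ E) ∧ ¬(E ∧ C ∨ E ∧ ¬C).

¬A ∧ ¬B

¬A ∧ ¬A ∧ ¬B ∧ E ∨ ¬A ∧ ¬B ∧ (¬E ∨ E) ∧ ¬(E ∧ C ∨ E ∧ ¬C)
= ¬A ∧ ¬B ∧ E ∨ ¬A ∧ ¬B ∧ (¬E ∨ E) ∧ ¬(E ∧ C ∨ E ∧ ¬C)   [idempotence]
= ¬A ∧ ¬B ∧ E ∨ ¬A ∧ ¬B ∧ ¬(E ∧ C ∨ E ∧ ¬C)   [complement / identity]
= ¬A ∧ ¬B ∧ E ∨ ¬A ∧ ¬B ∧ ¬E   [distribution]
= ¬A ∧ ¬B   [distribution]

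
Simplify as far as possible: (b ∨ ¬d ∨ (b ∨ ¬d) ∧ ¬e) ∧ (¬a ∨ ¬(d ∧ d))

¬d ∨ b ∧ ¬a

(b ∨ ¬d ∨ (b ∨ ¬d) ∧ ¬e) ∧ (¬a ∨ ¬(d ∧ d))
= (b ∨ ¬d) ∧ (¬a ∨ ¬(d ∧ d))
= (b ∨ ¬d) ∧ (¬a ∨ ¬d)
= ¬d ∨ b ∧ ¬a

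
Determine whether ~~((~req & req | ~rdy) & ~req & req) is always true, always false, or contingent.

always false

~~((~req & req | ~rdy) & ~req & req)
= (~req & req | ~rdy) & ~req & req   — double negation
= ~req & req   — absorption
= 0   — complement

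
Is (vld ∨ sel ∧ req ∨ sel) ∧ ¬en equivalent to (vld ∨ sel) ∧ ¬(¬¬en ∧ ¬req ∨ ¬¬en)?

E1: (vld ∨ sel ∧ req ∨ sel) ∧ ¬en
    = (vld ∨ sel) ∧ ¬en
E2: (vld ∨ sel) ∧ ¬(¬¬en ∧ ¬req ∨ ¬¬en)
    = (vld ∨ sel) ∧ ¬¬¬en
    = (vld ∨ sel) ∧ ¬en
Both reduce to (vld ∨ sel) ∧ ¬en, so they are equivalent.

Yes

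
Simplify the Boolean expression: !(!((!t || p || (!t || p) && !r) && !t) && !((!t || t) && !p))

!(!((!t || p || (!t || p) && !r) && !t) && !((!t || t) && !p))
= !(!((!t || p || (!t || p) && !r) && !t) && !!p)   (complement / identity)
= (!t || p || (!t || p) && !r) && !t || !p   (De Morgan)
= (!t || p) && !t || !p   (absorption)
= !t || !p   (absorption)

!t || !p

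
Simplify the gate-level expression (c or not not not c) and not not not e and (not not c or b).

not e and (c or b)

(c or not not not c) and not not not e and (not not c or b)
= (c or not c) and not not not e and (not not c or b)   — double negation
= not not not e and (not not c or b)   — complement / identity
= not e and (not not c or b)   — double negation
= not e and (c or b)   — double negation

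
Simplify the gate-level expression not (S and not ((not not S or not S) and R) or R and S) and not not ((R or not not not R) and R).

not S and R

not (S and not ((not not S or not S) and R) or R and S) and not not ((R or not not not R) and R)
= not (S and not ((S or not S) and R) or R and S) and not not ((R or not not not R) and R)   — double negation
= not (S and not R or R and S) and not not ((R or not not not R) and R)   — complement / identity
= not (S and not R or R and S) and not not ((R or not R) and R)   — double negation
= not (S and not R or R and S) and not not R   — complement / identity
= not (S and not R or R and S) and R   — double negation
= not S and R   — distribution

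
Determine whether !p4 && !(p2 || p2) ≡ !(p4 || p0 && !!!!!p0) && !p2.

Yes

E1: !p4 && !(p2 || p2)
    = !p4 && !p2   [idempotence]
E2: !(p4 || p0 && !!!!!p0) && !p2
    = !(p4 || p0 && !!!p0) && !p2   [double negation]
    = !(p4 || p0 && !p0) && !p2   [double negation]
    = !p4 && !p2   [complement / identity]
Both reduce to !p4 && !p2, so they are equivalent.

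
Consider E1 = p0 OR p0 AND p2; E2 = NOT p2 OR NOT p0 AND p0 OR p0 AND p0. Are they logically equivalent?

E1: p0 OR p0 AND p2
    = p0   — absorption
E2: NOT p2 OR NOT p0 AND p0 OR p0 AND p0
    = NOT p2 OR p0   — distribution
These differ: at p0=0, p2=0, E1 = 0 but E2 = 1.

No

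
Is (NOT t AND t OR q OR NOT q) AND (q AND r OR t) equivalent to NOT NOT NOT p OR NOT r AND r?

E1: (NOT t AND t OR q OR NOT q) AND (q AND r OR t)
    = (q OR NOT q) AND (q AND r OR t)   [complement / identity]
    = q AND r OR t   [complement / identity]
E2: NOT NOT NOT p OR NOT r AND r
    = NOT NOT NOT p   [complement / identity]
    = NOT p   [double negation]
These differ: at p=0, q=0, r=0, t=0, E1 = 0 but E2 = 1.

No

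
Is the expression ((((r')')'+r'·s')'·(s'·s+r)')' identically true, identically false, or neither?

identically true

((((r')')'+r'·s')'·(s'·s+r)')'
= ((r')')'+r'·s'+s'·s+r
= r'+r'·s'+s'·s+r
= r'+r'·s'+r
= r'+r
= 1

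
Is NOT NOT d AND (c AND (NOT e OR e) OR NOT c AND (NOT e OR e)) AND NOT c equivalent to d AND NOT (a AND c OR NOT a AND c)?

E1: NOT NOT d AND (c AND (NOT e OR e) OR NOT c AND (NOT e OR e)) AND NOT c
    = NOT NOT d AND (NOT e OR e) AND NOT c   (distribution)
    = NOT NOT d AND NOT c   (complement / identity)
    = d AND NOT c   (double negation)
E2: d AND NOT (a AND c OR NOT a AND c)
    = d AND NOT c   (distribution)
Both reduce to d AND NOT c, so they are equivalent.

Yes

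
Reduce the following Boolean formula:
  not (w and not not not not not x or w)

not w

not (w and not not not not not x or w)
= not (w and not not not x or w)
= not (w and not x or w)
= not w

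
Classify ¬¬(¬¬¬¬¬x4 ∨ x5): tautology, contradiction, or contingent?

¬¬(¬¬¬¬¬x4 ∨ x5)
= ¬¬(¬¬¬x4 ∨ x5)
= ¬¬(¬x4 ∨ x5)
= ¬x4 ∨ x5
This depends on x4, x5, so it is not a constant.

contingent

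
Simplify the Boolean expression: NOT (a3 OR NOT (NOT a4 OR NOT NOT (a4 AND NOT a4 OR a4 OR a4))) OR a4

NOT a3 OR a4

NOT (a3 OR NOT (NOT a4 OR NOT NOT (a4 AND NOT a4 OR a4 OR a4))) OR a4
= NOT (a3 OR a4 AND NOT (a4 AND NOT a4 OR a4 OR a4)) OR a4   (De Morgan)
= NOT (a3 OR a4 AND NOT (a4 OR a4)) OR a4   (complement / identity)
= NOT (a3 OR a4 AND NOT a4) OR a4   (idempotence)
= NOT a3 OR a4   (complement / identity)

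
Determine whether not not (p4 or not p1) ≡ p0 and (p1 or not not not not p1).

E1: not not (p4 or not p1)
    = p4 or not p1   — double negation
E2: p0 and (p1 or not not not not p1)
    = p0 and (p1 or not not p1)   — double negation
    = p0 and (p1 or p1)   — double negation
    = p0 and p1   — idempotence
These differ: at p0=0, p1=0, p4=1, E1 = 1 but E2 = 0.

No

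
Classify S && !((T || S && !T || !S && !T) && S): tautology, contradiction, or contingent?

contradiction

S && !((T || S && !T || !S && !T) && S)
= S && !((T || !T) && S)   — distribution
= S && !S   — complement / identity
= false   — complement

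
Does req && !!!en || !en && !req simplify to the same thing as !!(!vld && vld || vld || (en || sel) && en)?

E1: req && !!!en || !en && !req
    = req && !en || !en && !req   — double negation
    = !en   — distribution
E2: !!(!vld && vld || vld || (en || sel) && en)
    = !!(vld || (en || sel) && en)   — complement / identity
    = !!(vld || en)   — absorption
    = vld || en   — double negation
These differ: at en=1, req=0, sel=1, vld=1, E1 = 0 but E2 = 1.

No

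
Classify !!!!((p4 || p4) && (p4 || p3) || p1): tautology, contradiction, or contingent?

!!!!((p4 || p4) && (p4 || p3) || p1)
= !!!!(p4 && (p4 || p3) || p1)   (idempotence)
= !!!!(p4 || p1)   (absorption)
= !!(p4 || p1)   (double negation)
= p4 || p1   (double negation)
This depends on p1, p4, so it is not a constant.

contingent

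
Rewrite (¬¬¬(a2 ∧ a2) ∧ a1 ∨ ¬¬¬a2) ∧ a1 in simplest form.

¬a2 ∧ a1

(¬¬¬(a2 ∧ a2) ∧ a1 ∨ ¬¬¬a2) ∧ a1
= (¬¬¬a2 ∧ a1 ∨ ¬¬¬a2) ∧ a1   (idempotence)
= ¬¬¬a2 ∧ a1   (absorption)
= ¬a2 ∧ a1   (double negation)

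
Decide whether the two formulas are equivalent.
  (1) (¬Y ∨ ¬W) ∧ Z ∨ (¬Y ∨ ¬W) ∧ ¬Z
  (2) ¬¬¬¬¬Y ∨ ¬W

Yes

E1: (¬Y ∨ ¬W) ∧ Z ∨ (¬Y ∨ ¬W) ∧ ¬Z
    = ¬Y ∨ ¬W   [distribution]
E2: ¬¬¬¬¬Y ∨ ¬W
    = ¬¬¬Y ∨ ¬W   [double negation]
    = ¬Y ∨ ¬W   [double negation]
Both reduce to ¬Y ∨ ¬W, so they are equivalent.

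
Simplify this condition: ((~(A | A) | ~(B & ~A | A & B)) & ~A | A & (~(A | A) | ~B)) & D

(~A | ~B) & D

((~(A | A) | ~(B & ~A | A & B)) & ~A | A & (~(A | A) | ~B)) & D
= ((~(A | A) | ~B) & ~A | A & (~(A | A) | ~B)) & D   (distribution)
= (~(A | A) | ~B) & D   (distribution)
= (~A | ~B) & D   (idempotence)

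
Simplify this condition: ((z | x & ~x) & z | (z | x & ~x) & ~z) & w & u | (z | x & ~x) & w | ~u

z & w | ~u

((z | x & ~x) & z | (z | x & ~x) & ~z) & w & u | (z | x & ~x) & w | ~u
= (z | x & ~x) & w & u | (z | x & ~x) & w | ~u
= (z | x & ~x) & w | ~u
= z & w | ~u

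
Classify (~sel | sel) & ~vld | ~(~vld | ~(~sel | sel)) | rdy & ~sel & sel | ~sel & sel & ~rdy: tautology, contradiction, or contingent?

(~sel | sel) & ~vld | ~(~vld | ~(~sel | sel)) | rdy & ~sel & sel | ~sel & sel & ~rdy
= (~sel | sel) & ~vld | ~(~vld | ~(~sel | sel)) | ~sel & sel
= (~sel | sel) & ~vld | vld & (~sel | sel) | ~sel & sel
= ~sel | sel | ~sel & sel
= ~sel | sel
= 1

tautology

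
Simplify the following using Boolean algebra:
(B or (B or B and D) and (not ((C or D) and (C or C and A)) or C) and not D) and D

B and D

(B or (B or B and D) and (not ((C or D) and (C or C and A)) or C) and not D) and D
= (B or (B or B and D) and (not ((C or D) and C) or C) and not D) and D
= (B or (B or B and D) and (not C or C) and not D) and D
= (B or B and (not C or C) and not D) and D
= (B or B and not D) and D
= B and D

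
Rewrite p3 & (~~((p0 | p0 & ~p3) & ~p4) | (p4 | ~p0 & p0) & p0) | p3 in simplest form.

p3

p3 & (~~((p0 | p0 & ~p3) & ~p4) | (p4 | ~p0 & p0) & p0) | p3
= p3 & (~~((p0 | p0 & ~p3) & ~p4) | p4 & p0) | p3
= p3 & ((p0 | p0 & ~p3) & ~p4 | p4 & p0) | p3
= p3 & (p0 & ~p4 | p4 & p0) | p3
= p3 & p0 | p3
= p3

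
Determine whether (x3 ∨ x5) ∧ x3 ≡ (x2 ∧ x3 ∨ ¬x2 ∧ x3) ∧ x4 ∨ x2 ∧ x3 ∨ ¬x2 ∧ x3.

E1: (x3 ∨ x5) ∧ x3
    = x3
E2: (x2 ∧ x3 ∨ ¬x2 ∧ x3) ∧ x4 ∨ x2 ∧ x3 ∨ ¬x2 ∧ x3
    = x2 ∧ x3 ∨ ¬x2 ∧ x3
    = x3
Both reduce to x3, so they are equivalent.

Yes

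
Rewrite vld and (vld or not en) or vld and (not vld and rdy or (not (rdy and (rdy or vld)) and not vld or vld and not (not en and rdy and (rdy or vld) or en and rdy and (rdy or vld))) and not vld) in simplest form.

vld

vld and (vld or not en) or vld and (not vld and rdy or (not (rdy and (rdy or vld)) and not vld or vld and not (not en and rdy and (rdy or vld) or en and rdy and (rdy or vld))) and not vld)
= vld and (vld or not en) or vld and (not vld and rdy or (not (rdy and (rdy or vld)) and not vld or vld and not (rdy and (rdy or vld))) and not vld)
= vld and (vld or not en) or vld and (not vld and rdy or not (rdy and (rdy or vld)) and not vld)
= vld or vld and (not vld and rdy or not (rdy and (rdy or vld)) and not vld)
= vld or vld and (not vld and rdy or not rdy and not vld)
= vld or vld and not vld
= vld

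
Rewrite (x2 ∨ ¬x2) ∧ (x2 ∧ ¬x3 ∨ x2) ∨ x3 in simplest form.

(x2 ∨ ¬x2) ∧ (x2 ∧ ¬x3 ∨ x2) ∨ x3
= x2 ∧ ¬x3 ∨ x2 ∨ x3
= x2 ∨ x3

x2 ∨ x3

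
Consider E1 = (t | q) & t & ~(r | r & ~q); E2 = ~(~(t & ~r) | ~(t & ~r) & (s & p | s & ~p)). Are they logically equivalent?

E1: (t | q) & t & ~(r | r & ~q)
    = t & ~(r | r & ~q)
    = t & ~r
E2: ~(~(t & ~r) | ~(t & ~r) & (s & p | s & ~p))
    = ~(~(t & ~r) | ~(t & ~r) & s)
    = ~~(t & ~r)
    = t & ~r
Both reduce to t & ~r, so they are equivalent.

Yes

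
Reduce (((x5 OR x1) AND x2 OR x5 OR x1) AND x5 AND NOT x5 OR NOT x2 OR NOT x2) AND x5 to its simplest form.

(((x5 OR x1) AND x2 OR x5 OR x1) AND x5 AND NOT x5 OR NOT x2 OR NOT x2) AND x5
= ((x5 OR x1) AND x5 AND NOT x5 OR NOT x2 OR NOT x2) AND x5   [absorption]
= (x5 AND NOT x5 OR NOT x2 OR NOT x2) AND x5   [absorption]
= (NOT x2 OR NOT x2) AND x5   [complement / identity]
= NOT x2 AND x5   [idempotence]

NOT x2 AND x5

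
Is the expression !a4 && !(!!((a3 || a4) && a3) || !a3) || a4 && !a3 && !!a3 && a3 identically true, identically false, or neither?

identically false

!a4 && !(!!((a3 || a4) && a3) || !a3) || a4 && !a3 && !!a3 && a3
= !a4 && !(!!((a3 || a4) && a3) || !a3) || a4 && !a3 && a3 && a3   (double negation)
= !a4 && !(!!((a3 || a4) && a3) || !a3) || a4 && !a3 && a3   (idempotence)
= !a4 && !((a3 || a4) && a3) && a3 || a4 && !a3 && a3   (De Morgan)
= !a4 && !a3 && a3 || a4 && !a3 && a3   (absorption)
= !a3 && a3   (distribution)
= false   (complement)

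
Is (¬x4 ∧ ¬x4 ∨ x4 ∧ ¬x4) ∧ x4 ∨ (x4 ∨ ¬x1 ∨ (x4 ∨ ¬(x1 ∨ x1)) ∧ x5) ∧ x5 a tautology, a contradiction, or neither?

(¬x4 ∧ ¬x4 ∨ x4 ∧ ¬x4) ∧ x4 ∨ (x4 ∨ ¬x1 ∨ (x4 ∨ ¬(x1 ∨ x1)) ∧ x5) ∧ x5
= ¬x4 ∧ x4 ∨ (x4 ∨ ¬x1 ∨ (x4 ∨ ¬(x1 ∨ x1)) ∧ x5) ∧ x5
= ¬x4 ∧ x4 ∨ (x4 ∨ ¬x1 ∨ (x4 ∨ ¬x1) ∧ x5) ∧ x5
= ¬x4 ∧ x4 ∨ (x4 ∨ ¬x1) ∧ x5
= (x4 ∨ ¬x1) ∧ x5
This depends on x1, x4, x5, so it is not a constant.

neither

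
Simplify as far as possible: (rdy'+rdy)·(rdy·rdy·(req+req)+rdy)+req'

rdy+req'

(rdy'+rdy)·(rdy·rdy·(req+req)+rdy)+req'
= (rdy'+rdy)·(rdy·rdy·req+rdy)+req'   — idempotence
= rdy·rdy·req+rdy+req'   — complement / identity
= rdy·req+rdy+req'   — idempotence
= rdy+req'   — absorption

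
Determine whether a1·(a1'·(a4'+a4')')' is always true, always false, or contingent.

a1·(a1'·(a4'+a4')')'
= a1·(a1+a4'+a4')   — De Morgan
= a1·(a1+a4')   — idempotence
= a1   — absorption
This depends on a1, so it is not a constant.

contingent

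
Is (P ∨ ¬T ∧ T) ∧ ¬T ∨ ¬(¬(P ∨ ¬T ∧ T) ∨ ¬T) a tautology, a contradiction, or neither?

neither

(P ∨ ¬T ∧ T) ∧ ¬T ∨ ¬(¬(P ∨ ¬T ∧ T) ∨ ¬T)
= (P ∨ ¬T ∧ T) ∧ ¬T ∨ (P ∨ ¬T ∧ T) ∧ T
= P ∨ ¬T ∧ T
= P
This depends on P, so it is not a constant.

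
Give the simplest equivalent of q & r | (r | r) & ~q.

r

q & r | (r | r) & ~q
= q & r | r & ~q   [idempotence]
= r   [distribution]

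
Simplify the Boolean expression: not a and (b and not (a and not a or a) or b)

not a and (b and not (a and not a or a) or b)
= not a and (b and not a or b)
= not a and b

not a and b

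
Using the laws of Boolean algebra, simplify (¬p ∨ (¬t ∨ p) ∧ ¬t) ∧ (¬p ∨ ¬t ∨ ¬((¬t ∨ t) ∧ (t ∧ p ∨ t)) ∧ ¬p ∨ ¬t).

(¬p ∨ (¬t ∨ p) ∧ ¬t) ∧ (¬p ∨ ¬t ∨ ¬((¬t ∨ t) ∧ (t ∧ p ∨ t)) ∧ ¬p ∨ ¬t)
= (¬p ∨ (¬t ∨ p) ∧ ¬t) ∧ (¬p ∨ ¬t ∨ ¬((¬t ∨ t) ∧ t) ∧ ¬p ∨ ¬t)   [absorption]
= (¬p ∨ (¬t ∨ p) ∧ ¬t) ∧ (¬p ∨ ¬t ∨ ¬t ∧ ¬p ∨ ¬t)   [complement / identity]
= (¬p ∨ ¬t) ∧ (¬p ∨ ¬t ∨ ¬t ∧ ¬p ∨ ¬t)   [absorption]
= (¬p ∨ ¬t) ∧ (¬p ∨ ¬t ∨ ¬t)   [absorption]
= ¬p ∨ ¬t   [absorption]

¬p ∨ ¬t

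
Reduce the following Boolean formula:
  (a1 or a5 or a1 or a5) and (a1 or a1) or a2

(a1 or a5 or a1 or a5) and (a1 or a1) or a2
= (a1 or a5 or a1 or a5) and a1 or a2   [idempotence]
= (a1 or a5) and a1 or a2   [idempotence]
= a1 or a2   [absorption]

a1 or a2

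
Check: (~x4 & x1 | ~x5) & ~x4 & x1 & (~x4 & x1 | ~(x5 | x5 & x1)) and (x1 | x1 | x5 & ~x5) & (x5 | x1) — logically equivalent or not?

E1: (~x4 & x1 | ~x5) & ~x4 & x1 & (~x4 & x1 | ~(x5 | x5 & x1))
    = (~x4 & x1 | ~x5) & ~x4 & x1 & (~x4 & x1 | ~x5)   (absorption)
    = ~x4 & x1 & (~x4 & x1 | ~x5)   (absorption)
    = ~x4 & x1   (absorption)
E2: (x1 | x1 | x5 & ~x5) & (x5 | x1)
    = (x1 | x1) & (x5 | x1)   (complement / identity)
    = x1 | x1 & x5   (distribution)
    = x1   (absorption)
These differ: at x1=1, x4=1, x5=0, E1 = 0 but E2 = 1.

No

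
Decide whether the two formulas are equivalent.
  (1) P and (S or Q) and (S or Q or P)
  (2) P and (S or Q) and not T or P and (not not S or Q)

Yes

E1: P and (S or Q) and (S or Q or P)
    = P and (S or Q)   — absorption
E2: P and (S or Q) and not T or P and (not not S or Q)
    = P and (S or Q) and not T or P and (S or Q)   — double negation
    = P and (S or Q)   — absorption
Both reduce to P and (S or Q), so they are equivalent.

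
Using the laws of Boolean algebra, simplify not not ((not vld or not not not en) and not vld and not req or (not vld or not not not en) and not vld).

not vld

not not ((not vld or not not not en) and not vld and not req or (not vld or not not not en) and not vld)
= not not ((not vld or not not not en) and not vld)   — absorption
= not not ((not vld or not en) and not vld)   — double negation
= (not vld or not en) and not vld   — double negation
= not vld   — absorption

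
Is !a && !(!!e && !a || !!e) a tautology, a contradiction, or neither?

!a && !(!!e && !a || !!e)
= !a && !!!e   — absorption
= !a && !e   — double negation
This depends on a, e, so it is not a constant.

neither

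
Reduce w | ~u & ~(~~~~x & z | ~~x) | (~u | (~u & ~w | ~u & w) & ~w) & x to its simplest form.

w | ~u

w | ~u & ~(~~~~x & z | ~~x) | (~u | (~u & ~w | ~u & w) & ~w) & x
= w | ~u & ~(~~x & z | ~~x) | (~u | (~u & ~w | ~u & w) & ~w) & x   — double negation
= w | ~u & ~(~~x & z | ~~x) | (~u | ~u & ~w) & x   — distribution
= w | ~u & ~~~x | (~u | ~u & ~w) & x   — absorption
= w | ~u & ~~~x | ~u & x   — absorption
= w | ~u & ~x | ~u & x   — double negation
= w | ~u   — distribution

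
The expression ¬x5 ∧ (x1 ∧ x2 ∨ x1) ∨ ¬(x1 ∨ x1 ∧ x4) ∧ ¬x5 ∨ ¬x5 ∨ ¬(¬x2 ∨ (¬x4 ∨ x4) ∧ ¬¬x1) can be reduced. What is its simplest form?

¬x5 ∨ x2 ∧ ¬x1

¬x5 ∧ (x1 ∧ x2 ∨ x1) ∨ ¬(x1 ∨ x1 ∧ x4) ∧ ¬x5 ∨ ¬x5 ∨ ¬(¬x2 ∨ (¬x4 ∨ x4) ∧ ¬¬x1)
= ¬x5 ∧ (x1 ∧ x2 ∨ x1) ∨ ¬(x1 ∨ x1 ∧ x4) ∧ ¬x5 ∨ ¬x5 ∨ ¬(¬x2 ∨ ¬¬x1)
= ¬x5 ∧ (x1 ∧ x2 ∨ x1) ∨ ¬x1 ∧ ¬x5 ∨ ¬x5 ∨ ¬(¬x2 ∨ ¬¬x1)
= ¬x5 ∧ x1 ∨ ¬x1 ∧ ¬x5 ∨ ¬x5 ∨ ¬(¬x2 ∨ ¬¬x1)
= ¬x5 ∨ ¬x5 ∨ ¬(¬x2 ∨ ¬¬x1)
= ¬x5 ∨ ¬x5 ∨ x2 ∧ ¬x1
= ¬x5 ∨ x2 ∧ ¬x1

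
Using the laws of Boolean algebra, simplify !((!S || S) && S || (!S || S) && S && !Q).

!((!S || S) && S || (!S || S) && S && !Q)
= !((!S || S) && S)   [absorption]
= !S   [complement / identity]

!S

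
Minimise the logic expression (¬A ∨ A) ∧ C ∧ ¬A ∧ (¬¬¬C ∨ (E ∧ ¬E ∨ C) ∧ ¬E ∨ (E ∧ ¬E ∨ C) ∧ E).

C ∧ ¬A

(¬A ∨ A) ∧ C ∧ ¬A ∧ (¬¬¬C ∨ (E ∧ ¬E ∨ C) ∧ ¬E ∨ (E ∧ ¬E ∨ C) ∧ E)
= C ∧ ¬A ∧ (¬¬¬C ∨ (E ∧ ¬E ∨ C) ∧ ¬E ∨ (E ∧ ¬E ∨ C) ∧ E)   (complement / identity)
= C ∧ ¬A ∧ (¬¬¬C ∨ E ∧ ¬E ∨ C)   (distribution)
= C ∧ ¬A ∧ (¬¬¬C ∨ C)   (complement / identity)
= C ∧ ¬A ∧ (¬C ∨ C)   (double negation)
= C ∧ ¬A   (complement / identity)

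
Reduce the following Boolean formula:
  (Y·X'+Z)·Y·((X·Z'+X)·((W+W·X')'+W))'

Y·X'

(Y·X'+Z)·Y·((X·Z'+X)·((W+W·X')'+W))'
= (Y·X'+Z)·Y·((X·Z'+X)·(W'+W))'
= (Y·X'+Z)·Y·(X·Z'+X)'
= (Y·X'+Z)·Y·X'
= Y·X'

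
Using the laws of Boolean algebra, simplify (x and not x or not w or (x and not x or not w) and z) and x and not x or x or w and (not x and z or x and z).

(x and not x or not w or (x and not x or not w) and z) and x and not x or x or w and (not x and z or x and z)
= (x and not x or not w) and x and not x or x or w and (not x and z or x and z)   — absorption
= (x and not x or not w) and x and not x or x or w and z   — distribution
= x and not x or x or w and z   — absorption
= x or w and z   — complement / identity

x or w and z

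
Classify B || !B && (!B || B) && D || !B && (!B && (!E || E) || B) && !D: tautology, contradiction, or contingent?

tautology

B || !B && (!B || B) && D || !B && (!B && (!E || E) || B) && !D
= B || !B && (!B || B) && D || !B && (!B || B) && !D   (complement / identity)
= B || !B && (!B || B)   (distribution)
= B || !B   (complement / identity)
= true   (complement)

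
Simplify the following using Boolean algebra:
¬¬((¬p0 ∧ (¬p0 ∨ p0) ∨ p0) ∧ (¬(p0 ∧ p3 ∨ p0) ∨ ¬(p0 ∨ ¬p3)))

¬¬((¬p0 ∧ (¬p0 ∨ p0) ∨ p0) ∧ (¬(p0 ∧ p3 ∨ p0) ∨ ¬(p0 ∨ ¬p3)))
= ¬¬((¬p0 ∨ p0) ∧ (¬(p0 ∧ p3 ∨ p0) ∨ ¬(p0 ∨ ¬p3)))
= ¬¬((¬p0 ∨ p0) ∧ (¬p0 ∨ ¬(p0 ∨ ¬p3)))
= ¬¬(¬p0 ∨ ¬(p0 ∨ ¬p3))
= ¬(p0 ∧ (p0 ∨ ¬p3))
= ¬p0

¬p0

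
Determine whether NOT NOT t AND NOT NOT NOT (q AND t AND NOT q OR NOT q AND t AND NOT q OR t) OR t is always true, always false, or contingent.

NOT NOT t AND NOT NOT NOT (q AND t AND NOT q OR NOT q AND t AND NOT q OR t) OR t
= t AND NOT NOT NOT (q AND t AND NOT q OR NOT q AND t AND NOT q OR t) OR t   (double negation)
= t AND NOT NOT NOT (t AND NOT q OR t) OR t   (distribution)
= t AND NOT NOT NOT t OR t   (absorption)
= t AND NOT t OR t   (double negation)
= t   (complement / identity)
This depends on t, so it is not a constant.

contingent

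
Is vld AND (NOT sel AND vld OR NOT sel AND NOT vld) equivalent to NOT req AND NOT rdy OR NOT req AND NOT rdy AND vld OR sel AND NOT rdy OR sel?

No

E1: vld AND (NOT sel AND vld OR NOT sel AND NOT vld)
    = vld AND NOT sel   (distribution)
E2: NOT req AND NOT rdy OR NOT req AND NOT rdy AND vld OR sel AND NOT rdy OR sel
    = NOT req AND NOT rdy OR sel AND NOT rdy OR sel   (absorption)
    = NOT req AND NOT rdy OR sel   (absorption)
These differ: at rdy=0, req=0, sel=1, vld=0, E1 = 0 but E2 = 1.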